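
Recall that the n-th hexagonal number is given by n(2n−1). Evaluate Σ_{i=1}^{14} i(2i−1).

1925

Σ i(2i−1) = 2Σi² − Σi over i = 1..14.
Σi = 105 and Σi² = 1015.
2·1015 − 1·105 = 1925.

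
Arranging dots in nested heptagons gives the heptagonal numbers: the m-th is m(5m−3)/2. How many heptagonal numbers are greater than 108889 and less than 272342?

The n-th heptagonal number is n(5n−3)/2.
Smallest index with value > 108889: n = 210 (giving 109935).
Largest index with value < 272342: n = 330 (giving 271755).
Indices 210 through 330: 121 terms.

121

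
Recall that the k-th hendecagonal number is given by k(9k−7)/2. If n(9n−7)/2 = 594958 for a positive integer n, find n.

364

Set n(9n−7)/2 = 594958, giving 9n² − 7n − 1189916 = 0.
So n = (7 + 6545) / 18 = 6552/18 = 364.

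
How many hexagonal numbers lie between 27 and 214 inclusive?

7

The n-th hexagonal number is n(2n−1).
Smallest index with value ≥ 27: n = 4 (giving 28).
Largest index with value ≤ 214: n = 10 (giving 190).
Indices 4 through 10: 7 terms.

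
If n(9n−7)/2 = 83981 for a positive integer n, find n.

Set n(9n−7)/2 = 83981, giving 9n² − 7n − 167962 = 0.
The discriminant is 49 + 72·83981 = 6046681, and √6046681 = 2459.
So n = (7 + 2459) / 18 = 2466/18 = 137.
Check: 137·(9·137 − 7)/2 = 83981. ✓

137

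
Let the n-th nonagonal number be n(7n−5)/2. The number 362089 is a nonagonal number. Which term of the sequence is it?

322

Set n(7n−5)/2 = 362089, giving 7n² − 5n − 724178 = 0.
The discriminant is 25 + 56·362089 = 20277009, and √20277009 = 4503.
So n = (5 + 4503) / 14 = 4508/14 = 322.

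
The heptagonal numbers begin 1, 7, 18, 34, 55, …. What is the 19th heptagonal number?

874

The 19th heptagonal number is n(5n−3)/2 with n = 19.
19·(5·19 − 3)/2 = 19·92/2 = 19·46 = 874.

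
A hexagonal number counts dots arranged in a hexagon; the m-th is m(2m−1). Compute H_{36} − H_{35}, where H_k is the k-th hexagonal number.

141

Consecutive hexagonal numbers differ by 4n − 3: here 4·36 − 3 = 141.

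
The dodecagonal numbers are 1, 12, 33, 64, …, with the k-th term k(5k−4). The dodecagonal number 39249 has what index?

89

Set n(5n−4) = 39249, giving 5n² − 4n − 39249 = 0.
The discriminant is 16 + 20·39249 = 784996, and √784996 = 886.
So n = (4 + 886) / 10 = 890/10 = 89.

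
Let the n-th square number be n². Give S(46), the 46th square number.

2116

The 46th square number is n² with n = 46.
46² = 2116.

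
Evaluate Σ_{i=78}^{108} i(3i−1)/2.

Σ i(3i−1)/2 = (3Σi² − Σi) / 2 over i = 78..108.
Σi = 5886 − 3003 = 2883 and Σi² = 425754 − 155155 = 270599.
(3·270599 − 1·2883) / 2 = 808914/2 = 404457.

404457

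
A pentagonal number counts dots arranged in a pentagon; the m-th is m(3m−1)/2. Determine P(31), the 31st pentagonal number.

1426

31·(3·31 − 1)/2 = 31·92/2 = 31·46 = 1426.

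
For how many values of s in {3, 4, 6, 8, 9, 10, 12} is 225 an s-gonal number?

s = 3: P(3, 20) = 210 and P(3, 21) = 231; 225 is not s-gonal.
s = 4: P(4, 15) = 225. ✓
s = 6: P(6, 10) = 190 and P(6, 11) = 231; 225 is not s-gonal.
s = 8: P(8, 9) = 225. ✓
s = 9: P(9, 8) = 204 and P(9, 9) = 261; 225 is not s-gonal.
s = 10: P(10, 7) = 175 and P(10, 8) = 232; 225 is not s-gonal.
s = 12: P(12, 7) = 217 and P(12, 8) = 288; 225 is not s-gonal.
Hits: s ∈ {4, 8} → 2.

2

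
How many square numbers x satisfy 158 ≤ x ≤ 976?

The n-th square number is n².
Smallest index with value ≥ 158: n = 13 (giving 169).
Largest index with value ≤ 976: n = 31 (giving 961).
Indices 13 through 31: 19 terms.

19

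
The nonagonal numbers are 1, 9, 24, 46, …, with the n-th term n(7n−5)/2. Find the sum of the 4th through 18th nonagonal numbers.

6920

Σ i(7i−5)/2 = (7Σi² − 5Σi) / 2 over i = 4..18.
Σi = 171 − 6 = 165 and Σi² = 2109 − 14 = 2095.
(7·2095 − 5·165) / 2 = 13840/2 = 6920.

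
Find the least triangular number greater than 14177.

14196

Solve n(n+1)/2 > 14177 for integer n.
The largest n with value ≤ 14177 is 167 (since 14028 ≤ 14177 < 14196), so the first above is n = 168, value 14196.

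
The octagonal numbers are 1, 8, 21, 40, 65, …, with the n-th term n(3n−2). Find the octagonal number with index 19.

1045

The 19th octagonal number is n(3n−2) with n = 19.
19·(3·19 − 2) = 19·55 = 1045.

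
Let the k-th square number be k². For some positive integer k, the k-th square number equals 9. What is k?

3

We need n² = 9, so n = √9 = 3.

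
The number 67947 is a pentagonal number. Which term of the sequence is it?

213

Set n(3n−1)/2 = 67947, giving 3n² − n − 135894 = 0.
So n = (1 + 1277) / 6 = 1278/6 = 213.
Check: 213·(3·213 − 1)/2 = 67947. ✓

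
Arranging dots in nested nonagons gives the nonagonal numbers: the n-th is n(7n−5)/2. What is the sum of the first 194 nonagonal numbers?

Σ i(7i−5)/2 = (7Σi² − 5Σi) / 2 over i = 1..194.
Σi = 18915 and Σi² = 2452645.
(7·2452645 − 5·18915) / 2 = 17073940/2 = 8536970.

8536970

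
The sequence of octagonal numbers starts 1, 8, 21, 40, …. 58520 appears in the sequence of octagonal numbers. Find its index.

140

Set n(3n−2) = 58520, giving 3n² − 2n − 58520 = 0.
The discriminant is 4 + 12·58520 = 702244, and √702244 = 838.
So n = (2 + 838) / 6 = 840/6 = 140.
Check: 140·(3·140 − 2) = 58520. ✓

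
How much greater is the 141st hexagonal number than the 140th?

Consecutive hexagonal numbers differ by 4n − 3: here 4·141 − 3 = 561.

561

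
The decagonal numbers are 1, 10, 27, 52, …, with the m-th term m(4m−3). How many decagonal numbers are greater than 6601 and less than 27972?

42

The n-th decagonal number is n(4n−3).
Smallest index with value > 6601: n = 42 (giving 6930).
Largest index with value < 27972: n = 83 (giving 27307).
Indices 42 through 83: 42 terms.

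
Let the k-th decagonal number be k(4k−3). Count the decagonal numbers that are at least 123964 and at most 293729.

The n-th decagonal number is n(4n−3).
Smallest index with value ≥ 123964: n = 177 (giving 124785).
Largest index with value ≤ 293729: n = 271 (giving 292951).
Indices 177 through 271: 95 terms.

95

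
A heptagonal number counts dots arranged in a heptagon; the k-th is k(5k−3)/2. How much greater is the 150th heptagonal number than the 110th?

25940

150·(5·150 − 3)/2 = 56025 and 110·(5·110 − 3)/2 = 30085.
Difference: 56025 − 30085 = 25940.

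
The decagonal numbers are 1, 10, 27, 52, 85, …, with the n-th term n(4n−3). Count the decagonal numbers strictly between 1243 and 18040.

The n-th decagonal number is n(4n−3).
Smallest index with value > 1243: n = 19 (giving 1387).
Largest index with value < 18040: n = 67 (giving 17755).
Indices 19 through 67: 49 terms.

49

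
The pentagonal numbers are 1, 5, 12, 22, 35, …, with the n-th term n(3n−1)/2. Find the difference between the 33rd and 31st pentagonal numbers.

191

33·(3·33 − 1)/2 = 1617 and 31·(3·31 − 1)/2 = 1426.
Difference: 1617 − 1426 = 191.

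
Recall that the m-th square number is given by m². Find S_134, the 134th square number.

The 134th square number is n² with n = 134.
134² = 17956.

17956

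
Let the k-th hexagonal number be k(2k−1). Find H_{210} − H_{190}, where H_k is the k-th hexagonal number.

15980

210·(2·210 − 1) = 87990 and 190·(2·190 − 1) = 72010.
Difference: 87990 − 72010 = 15980.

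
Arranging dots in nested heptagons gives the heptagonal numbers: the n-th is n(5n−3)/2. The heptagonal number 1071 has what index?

Set n(5n−3)/2 = 1071, giving 5n² − 3n − 2142 = 0.
The discriminant is 9 + 40·1071 = 42849, and √42849 = 207.
So n = (3 + 207) / 10 = 210/10 = 21.

21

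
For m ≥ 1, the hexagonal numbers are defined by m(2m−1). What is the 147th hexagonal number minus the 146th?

Consecutive hexagonal numbers differ by 4n − 3: here 4·147 − 3 = 585.

585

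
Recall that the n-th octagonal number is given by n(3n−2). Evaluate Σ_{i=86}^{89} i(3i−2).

Σ i(3i−2) = 3Σi² − 2Σi over i = 86..89.
Σi = 4005 − 3655 = 350 and Σi² = 238965 − 208335 = 30630.
3·30630 − 2·350 = 91190.

91190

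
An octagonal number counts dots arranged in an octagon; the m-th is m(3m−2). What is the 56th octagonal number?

9296

The 56th octagonal number is n(3n−2) with n = 56.
56·(3·56 − 2) = 56·166 = 9296.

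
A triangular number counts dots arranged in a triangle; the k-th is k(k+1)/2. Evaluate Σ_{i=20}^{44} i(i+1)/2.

Σ i(i+1)/2 = (Σi² + Σi) / 2 over i = 20..44.
Σi = 990 − 190 = 800 and Σi² = 29370 − 2470 = 26900.
(1·26900 + 1·800) / 2 = 27700/2 = 13850.

13850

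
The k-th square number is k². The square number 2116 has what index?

We need n² = 2116, so n = √2116 = 46.
Check: 46² = 2116. ✓

46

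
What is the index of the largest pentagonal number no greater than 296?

Solve n(3n−1)/2 ≤ 296 for integer n.
n = 14 gives 287 ≤ 296, while n = 15 gives 330 > 296; so the answer is index 14.

14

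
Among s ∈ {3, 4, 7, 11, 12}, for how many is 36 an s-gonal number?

2

s = 3: P(3, 8) = 36. ✓
s = 4: P(4, 6) = 36. ✓
s = 7: P(7, 4) = 34 and P(7, 5) = 55; 36 is not s-gonal.
s = 11: P(11, 3) = 30 and P(11, 4) = 58; 36 is not s-gonal.
s = 12: P(12, 3) = 33 and P(12, 4) = 64; 36 is not s-gonal.
Hits: s ∈ {3, 4} → 2.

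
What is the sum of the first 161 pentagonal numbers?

2099601

Σ i(3i−1)/2 = (3Σi² − Σi) / 2 over i = 1..161.
Σi = 13041 and Σi² = 1404081.
(3·1404081 − 1·13041) / 2 = 4199202/2 = 2099601.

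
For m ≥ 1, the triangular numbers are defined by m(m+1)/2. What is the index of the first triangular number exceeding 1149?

Solve n(n+1)/2 > 1149 for integer n.
The largest n with value ≤ 1149 is 47 (since 1128 ≤ 1149 < 1176), so the first above is n = 48, value 1176.

48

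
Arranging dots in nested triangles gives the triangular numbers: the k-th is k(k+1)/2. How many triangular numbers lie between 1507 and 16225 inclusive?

125

The n-th triangular number is n(n+1)/2.
Smallest index with value ≥ 1507: n = 55 (giving 1540).
Largest index with value ≤ 16225: n = 179 (giving 16110).
Indices 55 through 179: 125 terms.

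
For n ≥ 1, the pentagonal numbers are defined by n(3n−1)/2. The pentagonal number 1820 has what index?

35

Set n(3n−1)/2 = 1820, giving 3n² − n − 3640 = 0.
So n = (1 + 209) / 6 = 210/6 = 35.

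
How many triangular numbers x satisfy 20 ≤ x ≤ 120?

The n-th triangular number is n(n+1)/2.
Smallest index with value ≥ 20: n = 6 (giving 21).
Largest index with value ≤ 120: n = 15 (giving 120).
Indices 6 through 15: 10 terms.

10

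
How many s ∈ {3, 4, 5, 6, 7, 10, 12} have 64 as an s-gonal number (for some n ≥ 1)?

2

s = 3: P(3, 10) = 55 and P(3, 11) = 66; 64 is not s-gonal.
s = 4: P(4, 8) = 64. ✓
s = 5: P(5, 6) = 51 and P(5, 7) = 70; 64 is not s-gonal.
s = 6: P(6, 5) = 45 and P(6, 6) = 66; 64 is not s-gonal.
s = 7: P(7, 5) = 55 and P(7, 6) = 81; 64 is not s-gonal.
s = 10: P(10, 4) = 52 and P(10, 5) = 85; 64 is not s-gonal.
s = 12: P(12, 4) = 64. ✓
Hits: s ∈ {4, 12} → 2.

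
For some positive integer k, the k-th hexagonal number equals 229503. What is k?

339

Set n(2n−1) = 229503, giving 2n² − n − 229503 = 0.
The discriminant is 1 + 8·229503 = 1836025, and √1836025 = 1355.
So n = (1 + 1355) / 4 = 1356/4 = 339.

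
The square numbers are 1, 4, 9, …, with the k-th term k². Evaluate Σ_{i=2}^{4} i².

29

Σ_{i=2}^{4} i² = 30 − 1 = 29.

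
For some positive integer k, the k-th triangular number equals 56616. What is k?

Set n(n+1)/2 = 56616, giving n² + n − 113232 = 0.
The discriminant is 1 + 8·56616 = 452929, and √452929 = 673.
So n = (-1 + 673) / 2 = 672/2 = 336.

336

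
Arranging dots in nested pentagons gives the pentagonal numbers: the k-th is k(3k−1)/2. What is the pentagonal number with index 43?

2752

The 43rd pentagonal number is n(3n−1)/2 with n = 43.
43·(3·43 − 1)/2 = 43·128/2 = 43·64 = 2752.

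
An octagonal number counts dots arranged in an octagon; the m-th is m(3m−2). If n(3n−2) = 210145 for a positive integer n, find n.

Set n(3n−2) = 210145, giving 3n² − 2n − 210145 = 0.
The discriminant is 4 + 12·210145 = 2521744, and √2521744 = 1588.
So n = (2 + 1588) / 6 = 1590/6 = 265.

265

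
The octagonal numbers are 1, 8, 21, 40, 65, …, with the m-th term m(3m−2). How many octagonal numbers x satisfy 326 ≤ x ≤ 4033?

27

The n-th octagonal number is n(3n−2).
Smallest index with value ≥ 326: n = 11 (giving 341).
Largest index with value ≤ 4033: n = 37 (giving 4033).
Indices 11 through 37: 27 terms.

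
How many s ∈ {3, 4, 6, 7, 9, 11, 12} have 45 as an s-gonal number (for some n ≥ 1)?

2

s = 3: P(3, 9) = 45. ✓
s = 4: P(4, 6) = 36 and P(4, 7) = 49; 45 is not s-gonal.
s = 6: P(6, 5) = 45. ✓
s = 7: P(7, 4) = 34 and P(7, 5) = 55; 45 is not s-gonal.
s = 9: P(9, 3) = 24 and P(9, 4) = 46; 45 is not s-gonal.
s = 11: P(11, 3) = 30 and P(11, 4) = 58; 45 is not s-gonal.
s = 12: P(12, 3) = 33 and P(12, 4) = 64; 45 is not s-gonal.
Hits: s ∈ {3, 6} → 2.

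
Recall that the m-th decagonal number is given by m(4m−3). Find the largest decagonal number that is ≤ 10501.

10251

Solve n(4n−3) ≤ 10501 for integer n.
n = 51 gives 10251 ≤ 10501, while n = 52 gives 10660 > 10501; so the answer is 10251.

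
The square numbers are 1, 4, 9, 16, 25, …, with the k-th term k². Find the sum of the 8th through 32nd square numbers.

Σ_{i=8}^{32} i² = 11440 − 140 = 11300.

11300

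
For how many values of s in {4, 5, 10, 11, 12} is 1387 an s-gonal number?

s = 4: P(4, 37) = 1369 and P(4, 38) = 1444; 1387 is not s-gonal.
s = 5: P(5, 30) = 1335 and P(5, 31) = 1426; 1387 is not s-gonal.
s = 10: P(10, 19) = 1387. ✓
s = 11: P(11, 17) = 1241 and P(11, 18) = 1395; 1387 is not s-gonal.
s = 12: P(12, 17) = 1377 and P(12, 18) = 1548; 1387 is not s-gonal.
Hits: s ∈ {10} → 1.

1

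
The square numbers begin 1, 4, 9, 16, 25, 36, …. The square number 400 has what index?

20

We need n² = 400, so n = √400 = 20.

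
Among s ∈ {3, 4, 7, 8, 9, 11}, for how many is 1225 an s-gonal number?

2

s = 3: P(3, 49) = 1225. ✓
s = 4: P(4, 35) = 1225. ✓
s = 7: P(7, 22) = 1177 and P(7, 23) = 1288; 1225 is not s-gonal.
s = 8: P(8, 20) = 1160 and P(8, 21) = 1281; 1225 is not s-gonal.
s = 9: P(9, 19) = 1216 and P(9, 20) = 1350; 1225 is not s-gonal.
s = 11: P(11, 16) = 1096 and P(11, 17) = 1241; 1225 is not s-gonal.
Hits: s ∈ {3, 4} → 2.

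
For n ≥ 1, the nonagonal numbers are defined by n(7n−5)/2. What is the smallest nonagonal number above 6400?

Solve n(7n−5)/2 > 6400 for integer n.
The largest n with value ≤ 6400 is 43 (since 6364 ≤ 6400 < 6666), so the first above is n = 44, value 6666.

6666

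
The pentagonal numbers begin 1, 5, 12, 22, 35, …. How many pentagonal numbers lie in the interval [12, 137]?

The n-th pentagonal number is n(3n−1)/2.
Smallest index with value ≥ 12: n = 3 (giving 12).
Largest index with value ≤ 137: n = 9 (giving 117).
Indices 3 through 9: 7 terms.

7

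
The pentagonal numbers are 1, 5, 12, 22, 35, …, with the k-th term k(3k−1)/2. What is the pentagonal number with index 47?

The 47th pentagonal number is n(3n−1)/2 with n = 47.
47·(3·47 − 1)/2 = 47·140/2 = 47·70 = 3290.

3290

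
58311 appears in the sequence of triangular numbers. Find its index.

Set n(n+1)/2 = 58311, giving n² + n − 116622 = 0.
The discriminant is 1 + 8·58311 = 466489, and √466489 = 683.
So n = (-1 + 683) / 2 = 682/2 = 341.

341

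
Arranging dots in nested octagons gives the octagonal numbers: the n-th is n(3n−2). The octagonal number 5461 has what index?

43

Set n(3n−2) = 5461, giving 3n² − 2n − 5461 = 0.
The discriminant is 4 + 12·5461 = 65536, and √65536 = 256.
So n = (2 + 256) / 6 = 258/6 = 43.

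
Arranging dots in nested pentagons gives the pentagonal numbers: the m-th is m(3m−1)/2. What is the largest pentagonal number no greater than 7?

Solve n(3n−1)/2 ≤ 7 for integer n.
n = 2 gives 5 ≤ 7, while n = 3 gives 12 > 7; so the answer is 5.

5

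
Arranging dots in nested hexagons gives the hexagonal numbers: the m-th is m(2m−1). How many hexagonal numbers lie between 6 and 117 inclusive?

6

The n-th hexagonal number is n(2n−1).
Smallest index with value ≥ 6: n = 2 (giving 6).
Largest index with value ≤ 117: n = 7 (giving 91).
Indices 2 through 7: 6 terms.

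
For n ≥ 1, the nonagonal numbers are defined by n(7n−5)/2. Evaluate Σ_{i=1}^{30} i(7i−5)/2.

31930

Σ i(7i−5)/2 = (7Σi² − 5Σi) / 2 over i = 1..30.
Σi = 465 and Σi² = 9455.
(7·9455 − 5·465) / 2 = 63860/2 = 31930.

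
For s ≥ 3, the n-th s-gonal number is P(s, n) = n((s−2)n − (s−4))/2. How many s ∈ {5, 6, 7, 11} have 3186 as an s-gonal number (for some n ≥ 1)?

2

s = 5: P(5, 46) = 3151 and P(5, 47) = 3290; 3186 is not s-gonal.
s = 6: P(6, 40) = 3160 and P(6, 41) = 3321; 3186 is not s-gonal.
s = 7: P(7, 36) = 3186. ✓
s = 11: P(11, 27) = 3186. ✓
Hits: s ∈ {7, 11} → 2.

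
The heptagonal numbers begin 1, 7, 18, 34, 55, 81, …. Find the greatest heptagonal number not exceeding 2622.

2512

Solve n(5n−3)/2 ≤ 2622 for integer n.
n = 32 gives 2512 ≤ 2622, while n = 33 gives 2673 > 2622; so the answer is 2512.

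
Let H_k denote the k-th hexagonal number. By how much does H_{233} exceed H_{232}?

929

Consecutive hexagonal numbers differ by 4n − 3: here 4·233 − 3 = 929.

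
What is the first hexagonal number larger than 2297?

Solve n(2n−1) > 2297 for integer n.
The largest n with value ≤ 2297 is 34 (since 2278 ≤ 2297 < 2415), so the first above is n = 35, value 2415.

2415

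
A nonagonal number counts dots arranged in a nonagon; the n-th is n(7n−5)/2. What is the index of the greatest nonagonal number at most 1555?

21

Solve n(7n−5)/2 ≤ 1555 for integer n.
n = 21 gives 1491 ≤ 1555, while n = 22 gives 1639 > 1555; so the answer is index 21.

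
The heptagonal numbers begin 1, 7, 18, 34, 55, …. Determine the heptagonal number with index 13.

The 13th heptagonal number is n(5n−3)/2 with n = 13.
13·(5·13 − 3)/2 = 13·62/2 = 13·31 = 403.

403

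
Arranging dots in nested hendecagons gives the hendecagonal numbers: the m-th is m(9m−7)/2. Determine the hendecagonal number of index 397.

The 397th hendecagonal number is n(9n−7)/2 with n = 397.
397·(9·397 − 7)/2 = 397·3566/2 = 397·1783 = 707851.

707851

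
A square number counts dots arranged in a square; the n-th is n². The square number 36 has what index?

We need n² = 36, so n = √36 = 6.
Check: 6² = 36. ✓

6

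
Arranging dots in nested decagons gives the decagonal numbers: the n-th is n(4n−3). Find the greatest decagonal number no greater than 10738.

10660

Solve n(4n−3) ≤ 10738 for integer n.
n = 52 gives 10660 ≤ 10738, while n = 53 gives 11077 > 10738; so the answer is 10660.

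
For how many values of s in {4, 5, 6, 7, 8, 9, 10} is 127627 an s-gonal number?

s = 4: P(4, 357) = 127449 and P(4, 358) = 128164; 127627 is not s-gonal.
s = 5: P(5, 291) = 126876 and P(5, 292) = 127750; 127627 is not s-gonal.
s = 6: P(6, 252) = 126756 and P(6, 253) = 127765; 127627 is not s-gonal.
s = 7: P(7, 226) = 127351 and P(7, 227) = 128482; 127627 is not s-gonal.
s = 8: P(8, 206) = 126896 and P(8, 207) = 128133; 127627 is not s-gonal.
s = 9: P(9, 191) = 127206 and P(9, 192) = 128544; 127627 is not s-gonal.
s = 10: P(10, 179) = 127627. ✓
Hits: s ∈ {10} → 1.

1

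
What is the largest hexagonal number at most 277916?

Solve n(2n−1) ≤ 277916 for integer n.
n = 373 gives 277885 ≤ 277916, while n = 374 gives 279378 > 277916; so the answer is 277885.

277885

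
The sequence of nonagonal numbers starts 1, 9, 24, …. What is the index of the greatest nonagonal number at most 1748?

22

Solve n(7n−5)/2 ≤ 1748 for integer n.
n = 22 gives 1639 ≤ 1748, while n = 23 gives 1794 > 1748; so the answer is index 22.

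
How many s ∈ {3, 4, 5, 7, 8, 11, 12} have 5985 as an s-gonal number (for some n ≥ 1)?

2

s = 3: P(3, 108) = 5886 and P(3, 109) = 5995; 5985 is not s-gonal.
s = 4: P(4, 77) = 5929 and P(4, 78) = 6084; 5985 is not s-gonal.
s = 5: P(5, 63) = 5922 and P(5, 64) = 6112; 5985 is not s-gonal.
s = 7: P(7, 49) = 5929 and P(7, 50) = 6175; 5985 is not s-gonal.
s = 8: P(8, 45) = 5985. ✓
s = 11: P(11, 36) = 5706 and P(11, 37) = 6031; 5985 is not s-gonal.
s = 12: P(12, 35) = 5985. ✓
Hits: s ∈ {8, 12} → 2.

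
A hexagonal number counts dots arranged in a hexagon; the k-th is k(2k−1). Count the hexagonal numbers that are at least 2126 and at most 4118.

13

The n-th hexagonal number is n(2n−1).
Smallest index with value ≥ 2126: n = 33 (giving 2145).
Largest index with value ≤ 4118: n = 45 (giving 4005).
Indices 33 through 45: 13 terms.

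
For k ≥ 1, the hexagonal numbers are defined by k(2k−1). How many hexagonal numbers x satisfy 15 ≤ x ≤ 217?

8

The n-th hexagonal number is n(2n−1).
Smallest index with value ≥ 15: n = 3 (giving 15).
Largest index with value ≤ 217: n = 10 (giving 190).
Indices 3 through 10: 8 terms.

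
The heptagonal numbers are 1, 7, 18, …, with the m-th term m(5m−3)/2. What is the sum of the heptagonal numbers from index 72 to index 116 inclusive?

1006680

Σ i(5i−3)/2 = (5Σi² − 3Σi) / 2 over i = 72..116.
Σi = 6786 − 2556 = 4230 and Σi² = 527046 − 121836 = 405210.
(5·405210 − 3·4230) / 2 = 2013360/2 = 1006680.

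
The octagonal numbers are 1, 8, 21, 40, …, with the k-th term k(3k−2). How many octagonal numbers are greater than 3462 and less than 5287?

8

The n-th octagonal number is n(3n−2).
Smallest index with value > 3462: n = 35 (giving 3605).
Largest index with value < 5287: n = 42 (giving 5208).
Indices 35 through 42: 8 terms.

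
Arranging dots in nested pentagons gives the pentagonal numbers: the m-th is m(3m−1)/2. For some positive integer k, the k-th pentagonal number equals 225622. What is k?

388

Set n(3n−1)/2 = 225622, giving 3n² − n − 451244 = 0.
The discriminant is 1 + 24·225622 = 5414929, and √5414929 = 2327.
So n = (1 + 2327) / 6 = 2328/6 = 388.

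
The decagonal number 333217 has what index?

289

Set n(4n−3) = 333217, giving 4n² − 3n − 333217 = 0.
The discriminant is 9 + 16·333217 = 5331481, and √5331481 = 2309.
So n = (3 + 2309) / 8 = 2312/8 = 289.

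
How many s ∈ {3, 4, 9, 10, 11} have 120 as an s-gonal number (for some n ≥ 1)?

s = 3: P(3, 15) = 120. ✓
s = 4: P(4, 10) = 100 and P(4, 11) = 121; 120 is not s-gonal.
s = 9: P(9, 6) = 111 and P(9, 7) = 154; 120 is not s-gonal.
s = 10: P(10, 5) = 85 and P(10, 6) = 126; 120 is not s-gonal.
s = 11: P(11, 5) = 95 and P(11, 6) = 141; 120 is not s-gonal.
Hits: s ∈ {3} → 1.

1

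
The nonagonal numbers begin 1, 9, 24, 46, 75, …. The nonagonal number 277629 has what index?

Set n(7n−5)/2 = 277629, giving 7n² − 5n − 555258 = 0.
The discriminant is 25 + 56·277629 = 15547249, and √15547249 = 3943.
So n = (5 + 3943) / 14 = 3948/14 = 282.
Check: 282·(7·282 − 5)/2 = 277629. ✓

282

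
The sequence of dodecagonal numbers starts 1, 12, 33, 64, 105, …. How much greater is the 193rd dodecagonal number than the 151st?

72072

193·(5·193 − 4) = 185473 and 151·(5·151 − 4) = 113401.
Difference: 185473 − 113401 = 72072.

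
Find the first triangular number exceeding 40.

45

Solve n(n+1)/2 > 40 for integer n.
The largest n with value ≤ 40 is 8 (since 36 ≤ 40 < 45), so the first above is n = 9, value 45.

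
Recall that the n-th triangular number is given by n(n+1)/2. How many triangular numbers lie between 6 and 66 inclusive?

The n-th triangular number is n(n+1)/2.
Smallest index with value ≥ 6: n = 3 (giving 6).
Largest index with value ≤ 66: n = 11 (giving 66).
Indices 3 through 11: 9 terms.

9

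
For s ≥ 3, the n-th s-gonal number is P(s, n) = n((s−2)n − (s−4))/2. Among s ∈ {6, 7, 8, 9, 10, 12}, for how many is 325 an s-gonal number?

s = 6: P(6, 13) = 325. ✓
s = 7: P(7, 11) = 286 and P(7, 12) = 342; 325 is not s-gonal.
s = 8: P(8, 10) = 280 and P(8, 11) = 341; 325 is not s-gonal.
s = 9: P(9, 10) = 325. ✓
s = 10: P(10, 9) = 297 and P(10, 10) = 370; 325 is not s-gonal.
s = 12: P(12, 8) = 288 and P(12, 9) = 369; 325 is not s-gonal.
Hits: s ∈ {6, 9} → 2.

2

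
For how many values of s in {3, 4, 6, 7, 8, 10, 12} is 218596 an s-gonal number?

s = 3: P(3, 660) = 218130 and P(3, 661) = 218791; 218596 is not s-gonal.
s = 4: P(4, 467) = 218089 and P(4, 468) = 219024; 218596 is not s-gonal.
s = 6: P(6, 330) = 217470 and P(6, 331) = 218791; 218596 is not s-gonal.
s = 7: P(7, 296) = 218596. ✓
s = 8: P(8, 270) = 218160 and P(8, 271) = 219781; 218596 is not s-gonal.
s = 10: P(10, 234) = 218322 and P(10, 235) = 220195; 218596 is not s-gonal.
s = 12: P(12, 209) = 217569 and P(12, 210) = 219660; 218596 is not s-gonal.
Hits: s ∈ {7} → 1.

1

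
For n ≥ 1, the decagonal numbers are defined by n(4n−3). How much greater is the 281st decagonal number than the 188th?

174189

281·(4·281 − 3) = 315001 and 188·(4·188 − 3) = 140812.
Difference: 315001 − 140812 = 174189.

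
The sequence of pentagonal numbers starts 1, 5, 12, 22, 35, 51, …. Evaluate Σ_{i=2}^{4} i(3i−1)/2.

39

Σ i(3i−1)/2 = (3Σi² − Σi) / 2 over i = 2..4.
Σi = 10 − 1 = 9 and Σi² = 30 − 1 = 29.
(3·29 − 1·9) / 2 = 78/2 = 39.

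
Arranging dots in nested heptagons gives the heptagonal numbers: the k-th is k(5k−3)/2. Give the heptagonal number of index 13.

The 13th heptagonal number is n(5n−3)/2 with n = 13.
13·(5·13 − 3)/2 = 13·62/2 = 13·31 = 403.

403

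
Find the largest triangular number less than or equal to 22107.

Solve n(n+1)/2 ≤ 22107 for integer n.
n = 209 gives 21945 ≤ 22107, while n = 210 gives 22155 > 22107; so the answer is 21945.

21945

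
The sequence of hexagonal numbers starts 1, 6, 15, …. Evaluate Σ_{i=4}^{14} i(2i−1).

1903

Σ i(2i−1) = 2Σi² − Σi over i = 4..14.
Σi = 105 − 6 = 99 and Σi² = 1015 − 14 = 1001.
2·1001 − 1·99 = 1903.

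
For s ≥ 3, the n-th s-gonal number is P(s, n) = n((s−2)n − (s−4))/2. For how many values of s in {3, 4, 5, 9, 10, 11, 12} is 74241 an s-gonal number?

s = 3: P(3, 384) = 73920 and P(3, 385) = 74305; 74241 is not s-gonal.
s = 4: P(4, 272) = 73984 and P(4, 273) = 74529; 74241 is not s-gonal.
s = 5: P(5, 222) = 73815 and P(5, 223) = 74482; 74241 is not s-gonal.
s = 9: P(9, 146) = 74241. ✓
s = 10: P(10, 136) = 73576 and P(10, 137) = 74665; 74241 is not s-gonal.
s = 11: P(11, 128) = 73280 and P(11, 129) = 74433; 74241 is not s-gonal.
s = 12: P(12, 122) = 73932 and P(12, 123) = 75153; 74241 is not s-gonal.
Hits: s ∈ {9} → 1.

1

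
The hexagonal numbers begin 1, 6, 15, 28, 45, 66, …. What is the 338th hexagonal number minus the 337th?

1349

Consecutive hexagonal numbers differ by 4n − 3: here 4·338 − 3 = 1349.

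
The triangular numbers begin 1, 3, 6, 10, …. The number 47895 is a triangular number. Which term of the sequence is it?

Set n(n+1)/2 = 47895, giving n² + n − 95790 = 0.
So n = (-1 + 619) / 2 = 618/2 = 309.

309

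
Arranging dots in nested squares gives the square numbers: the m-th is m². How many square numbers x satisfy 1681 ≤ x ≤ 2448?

9

The n-th square number is n².
Smallest index with value ≥ 1681: n = 41 (giving 1681).
Largest index with value ≤ 2448: n = 49 (giving 2401).
Indices 41 through 49: 9 terms.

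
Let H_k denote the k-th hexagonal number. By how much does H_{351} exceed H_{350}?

Consecutive hexagonal numbers differ by 4n − 3: here 4·351 − 3 = 1401.

1401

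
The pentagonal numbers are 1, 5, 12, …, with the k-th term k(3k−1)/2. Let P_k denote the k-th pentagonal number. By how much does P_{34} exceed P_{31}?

34·(3·34 − 1)/2 = 1717 and 31·(3·31 − 1)/2 = 1426.
Difference: 1717 − 1426 = 291.

291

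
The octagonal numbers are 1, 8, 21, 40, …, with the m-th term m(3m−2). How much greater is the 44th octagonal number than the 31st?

2899

44·(3·44 − 2) = 5720 and 31·(3·31 − 2) = 2821.
Difference: 5720 − 2821 = 2899.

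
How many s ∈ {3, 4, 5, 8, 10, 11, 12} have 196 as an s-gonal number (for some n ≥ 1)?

s = 3: P(3, 19) = 190 and P(3, 20) = 210; 196 is not s-gonal.
s = 4: P(4, 14) = 196. ✓
s = 5: P(5, 11) = 176 and P(5, 12) = 210; 196 is not s-gonal.
s = 8: P(8, 8) = 176 and P(8, 9) = 225; 196 is not s-gonal.
s = 10: P(10, 7) = 175 and P(10, 8) = 232; 196 is not s-gonal.
s = 11: P(11, 7) = 196. ✓
s = 12: P(12, 6) = 156 and P(12, 7) = 217; 196 is not s-gonal.
Hits: s ∈ {4, 11} → 2.

2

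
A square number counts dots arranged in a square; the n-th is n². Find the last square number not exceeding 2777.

2704

Solve n² ≤ 2777 for integer n.
n = 52 gives 2704 ≤ 2777, while n = 53 gives 2809 > 2777; so the answer is 2704.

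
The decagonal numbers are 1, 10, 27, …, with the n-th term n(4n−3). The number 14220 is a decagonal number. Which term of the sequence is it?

60

Set n(4n−3) = 14220, giving 4n² − 3n − 14220 = 0.
So n = (3 + 477) / 8 = 480/8 = 60.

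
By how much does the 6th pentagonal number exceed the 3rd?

6·(3·6 − 1)/2 = 51 and 3·(3·3 − 1)/2 = 12.
Difference: 51 − 12 = 39.

39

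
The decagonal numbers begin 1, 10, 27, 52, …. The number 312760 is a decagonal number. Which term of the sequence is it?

280

Set n(4n−3) = 312760, giving 4n² − 3n − 312760 = 0.
The discriminant is 9 + 16·312760 = 5004169, and √5004169 = 2237.
So n = (3 + 2237) / 8 = 2240/8 = 280.
Check: 280·(4·280 − 3) = 312760. ✓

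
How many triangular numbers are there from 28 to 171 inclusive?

12

The n-th triangular number is n(n+1)/2.
Smallest index with value ≥ 28: n = 7 (giving 28).
Largest index with value ≤ 171: n = 18 (giving 171).
Indices 7 through 18: 12 terms.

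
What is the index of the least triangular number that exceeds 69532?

373

Solve n(n+1)/2 > 69532 for integer n.
The largest n with value ≤ 69532 is 372 (since 69378 ≤ 69532 < 69751), so the first above is n = 373, value 69751.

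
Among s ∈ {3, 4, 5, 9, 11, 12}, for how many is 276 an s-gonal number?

1

s = 3: P(3, 23) = 276. ✓
s = 4: P(4, 16) = 256 and P(4, 17) = 289; 276 is not s-gonal.
s = 5: P(5, 13) = 247 and P(5, 14) = 287; 276 is not s-gonal.
s = 9: P(9, 9) = 261 and P(9, 10) = 325; 276 is not s-gonal.
s = 11: P(11, 8) = 260 and P(11, 9) = 333; 276 is not s-gonal.
s = 12: P(12, 7) = 217 and P(12, 8) = 288; 276 is not s-gonal.
Hits: s ∈ {3} → 1.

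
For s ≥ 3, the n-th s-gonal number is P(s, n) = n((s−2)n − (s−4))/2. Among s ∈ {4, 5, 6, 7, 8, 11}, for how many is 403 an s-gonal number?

1

s = 4: P(4, 20) = 400 and P(4, 21) = 441; 403 is not s-gonal.
s = 5: P(5, 16) = 376 and P(5, 17) = 425; 403 is not s-gonal.
s = 6: P(6, 14) = 378 and P(6, 15) = 435; 403 is not s-gonal.
s = 7: P(7, 13) = 403. ✓
s = 8: P(8, 11) = 341 and P(8, 12) = 408; 403 is not s-gonal.
s = 11: P(11, 9) = 333 and P(11, 10) = 415; 403 is not s-gonal.
Hits: s ∈ {7} → 1.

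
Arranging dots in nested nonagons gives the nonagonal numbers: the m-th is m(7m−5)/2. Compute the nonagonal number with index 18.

1089

The 18th nonagonal number is n(7n−5)/2 with n = 18.
18·(7·18 − 5)/2 = 18·121/2 = 1089.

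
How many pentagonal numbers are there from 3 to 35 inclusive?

The n-th pentagonal number is n(3n−1)/2.
Smallest index with value ≥ 3: n = 2 (giving 5).
Largest index with value ≤ 35: n = 5 (giving 35).
Indices 2 through 5: 4 terms.

4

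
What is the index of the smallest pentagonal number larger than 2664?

43

Solve n(3n−1)/2 > 2664 for integer n.
The largest n with value ≤ 2664 is 42 (since 2625 ≤ 2664 < 2752), so the first above is n = 43, value 2752.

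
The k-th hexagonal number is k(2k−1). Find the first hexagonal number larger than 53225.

53628

Solve n(2n−1) > 53225 for integer n.
The largest n with value ≤ 53225 is 163 (since 52975 ≤ 53225 < 53628), so the first above is n = 164, value 53628.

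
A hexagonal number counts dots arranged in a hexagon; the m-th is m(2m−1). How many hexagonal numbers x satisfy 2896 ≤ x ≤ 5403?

The n-th hexagonal number is n(2n−1).
Smallest index with value ≥ 2896: n = 39 (giving 3003).
Largest index with value ≤ 5403: n = 52 (giving 5356).
Indices 39 through 52: 14 terms.

14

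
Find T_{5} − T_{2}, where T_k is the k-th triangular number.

12

5·6/2 = 15 and 2·3/2 = 3.
Difference: 15 − 3 = 12.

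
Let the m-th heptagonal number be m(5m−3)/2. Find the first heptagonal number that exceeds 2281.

Solve n(5n−3)/2 > 2281 for integer n.
The largest n with value ≤ 2281 is 30 (since 2205 ≤ 2281 < 2356), so the first above is n = 31, value 2356.

2356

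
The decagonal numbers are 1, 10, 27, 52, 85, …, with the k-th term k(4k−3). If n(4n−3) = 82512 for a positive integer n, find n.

Set n(4n−3) = 82512, giving 4n² − 3n − 82512 = 0.
So n = (3 + 1149) / 8 = 1152/8 = 144.

144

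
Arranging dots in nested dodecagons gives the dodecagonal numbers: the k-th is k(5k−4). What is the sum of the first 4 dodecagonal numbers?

110

Σ i(5i−4) = 5Σi² − 4Σi over i = 1..4.
Σi = 10 and Σi² = 30.
5·30 − 4·10 = 110.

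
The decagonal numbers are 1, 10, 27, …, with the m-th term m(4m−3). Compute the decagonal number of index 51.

10251

The 51st decagonal number is n(4n−3) with n = 51.
51·(4·51 − 3) = 51·201 = 10251.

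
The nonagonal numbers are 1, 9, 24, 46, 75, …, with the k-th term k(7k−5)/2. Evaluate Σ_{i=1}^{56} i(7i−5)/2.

206416

Σ i(7i−5)/2 = (7Σi² − 5Σi) / 2 over i = 1..56.
Σi = 1596 and Σi² = 60116.
(7·60116 − 5·1596) / 2 = 412832/2 = 206416.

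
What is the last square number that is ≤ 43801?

43681

Solve n² ≤ 43801 for integer n.
n = 209 gives 43681 ≤ 43801, while n = 210 gives 44100 > 43801; so the answer is 43681.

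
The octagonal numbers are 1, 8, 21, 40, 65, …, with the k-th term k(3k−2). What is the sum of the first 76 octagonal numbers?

Σ i(3i−2) = 3Σi² − 2Σi over i = 1..76.
Σi = 2926 and Σi² = 149226.
3·149226 − 2·2926 = 441826.

441826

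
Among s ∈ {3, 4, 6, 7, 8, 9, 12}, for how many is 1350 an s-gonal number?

s = 3: P(3, 51) = 1326 and P(3, 52) = 1378; 1350 is not s-gonal.
s = 4: P(4, 36) = 1296 and P(4, 37) = 1369; 1350 is not s-gonal.
s = 6: P(6, 26) = 1326 and P(6, 27) = 1431; 1350 is not s-gonal.
s = 7: P(7, 23) = 1288 and P(7, 24) = 1404; 1350 is not s-gonal.
s = 8: P(8, 21) = 1281 and P(8, 22) = 1408; 1350 is not s-gonal.
s = 9: P(9, 20) = 1350. ✓
s = 12: P(12, 16) = 1216 and P(12, 17) = 1377; 1350 is not s-gonal.
Hits: s ∈ {9} → 1.

1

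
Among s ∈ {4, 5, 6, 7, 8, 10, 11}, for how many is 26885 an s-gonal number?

1

s = 4: P(4, 163) = 26569 and P(4, 164) = 26896; 26885 is not s-gonal.
s = 5: P(5, 134) = 26867 and P(5, 135) = 27270; 26885 is not s-gonal.
s = 6: P(6, 116) = 26796 and P(6, 117) = 27261; 26885 is not s-gonal.
s = 7: P(7, 104) = 26884 and P(7, 105) = 27405; 26885 is not s-gonal.
s = 8: P(8, 95) = 26885. ✓
s = 10: P(10, 82) = 26650 and P(10, 83) = 27307; 26885 is not s-gonal.
s = 11: P(11, 77) = 26411 and P(11, 78) = 27105; 26885 is not s-gonal.
Hits: s ∈ {8} → 1.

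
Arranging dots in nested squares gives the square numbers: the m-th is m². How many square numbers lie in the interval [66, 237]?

The n-th square number is n².
Smallest index with value ≥ 66: n = 9 (giving 81).
Largest index with value ≤ 237: n = 15 (giving 225).
Indices 9 through 15: 7 terms.

7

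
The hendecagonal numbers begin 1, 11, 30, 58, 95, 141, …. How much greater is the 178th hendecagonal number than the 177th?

1594

Consecutive hendecagonal numbers differ by 9n − 8: here 9·178 − 8 = 1594.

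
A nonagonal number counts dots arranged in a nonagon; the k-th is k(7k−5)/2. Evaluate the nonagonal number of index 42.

42·(7·42 − 5)/2 = 42·289/2 = 6069.

6069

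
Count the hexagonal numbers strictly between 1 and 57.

4

The n-th hexagonal number is n(2n−1).
Smallest index with value > 1: n = 2 (giving 6).
Largest index with value < 57: n = 5 (giving 45).
Indices 2 through 5: 4 terms.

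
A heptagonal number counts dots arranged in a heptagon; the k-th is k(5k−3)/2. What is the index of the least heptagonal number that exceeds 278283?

334

Solve n(5n−3)/2 > 278283 for integer n.
The largest n with value ≤ 278283 is 333 (since 276723 ≤ 278283 < 278389), so the first above is n = 334, value 278389.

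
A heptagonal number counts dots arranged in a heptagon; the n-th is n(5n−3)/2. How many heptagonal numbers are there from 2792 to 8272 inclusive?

24

The n-th heptagonal number is n(5n−3)/2.
Smallest index with value ≥ 2792: n = 34 (giving 2839).
Largest index with value ≤ 8272: n = 57 (giving 8037).
Indices 34 through 57: 24 terms.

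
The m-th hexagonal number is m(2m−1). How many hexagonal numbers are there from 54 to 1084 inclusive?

The n-th hexagonal number is n(2n−1).
Smallest index with value ≥ 54: n = 6 (giving 66).
Largest index with value ≤ 1084: n = 23 (giving 1035).
Indices 6 through 23: 18 terms.

18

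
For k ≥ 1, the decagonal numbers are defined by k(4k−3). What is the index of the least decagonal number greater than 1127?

Solve n(4n−3) > 1127 for integer n.
The largest n with value ≤ 1127 is 17 (since 1105 ≤ 1127 < 1242), so the first above is n = 18, value 1242.

18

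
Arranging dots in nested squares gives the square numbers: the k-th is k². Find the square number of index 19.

The 19th square number is n² with n = 19.
19² = 361.

361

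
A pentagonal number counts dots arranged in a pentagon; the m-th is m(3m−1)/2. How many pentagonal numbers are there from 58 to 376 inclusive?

10

The n-th pentagonal number is n(3n−1)/2.
Smallest index with value ≥ 58: n = 7 (giving 70).
Largest index with value ≤ 376: n = 16 (giving 376).
Indices 7 through 16: 10 terms.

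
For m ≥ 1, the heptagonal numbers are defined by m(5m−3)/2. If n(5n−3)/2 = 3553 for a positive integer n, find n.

38

Set n(5n−3)/2 = 3553, giving 5n² − 3n − 7106 = 0.
The discriminant is 9 + 40·3553 = 142129, and √142129 = 377.
So n = (3 + 377) / 10 = 380/10 = 38.
Check: 38·(5·38 − 3)/2 = 3553. ✓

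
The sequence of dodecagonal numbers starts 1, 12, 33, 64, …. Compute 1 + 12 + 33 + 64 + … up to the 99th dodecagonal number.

1621950

Σ i(5i−4) = 5Σi² − 4Σi over i = 1..99.
Σi = 4950 and Σi² = 328350.
5·328350 − 4·4950 = 1621950.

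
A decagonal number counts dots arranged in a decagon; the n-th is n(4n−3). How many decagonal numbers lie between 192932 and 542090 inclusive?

The n-th decagonal number is n(4n−3).
Smallest index with value ≥ 192932: n = 220 (giving 192940).
Largest index with value ≤ 542090: n = 368 (giving 540592).
Indices 220 through 368: 149 terms.

149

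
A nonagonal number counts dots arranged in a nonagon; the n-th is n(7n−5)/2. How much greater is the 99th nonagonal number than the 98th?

687

Consecutive nonagonal numbers differ by 7n − 6: here 7·99 − 6 = 687.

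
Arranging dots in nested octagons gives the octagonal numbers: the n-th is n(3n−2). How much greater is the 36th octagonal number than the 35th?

211

Consecutive octagonal numbers differ by 6n − 5: here 6·36 − 5 = 211.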